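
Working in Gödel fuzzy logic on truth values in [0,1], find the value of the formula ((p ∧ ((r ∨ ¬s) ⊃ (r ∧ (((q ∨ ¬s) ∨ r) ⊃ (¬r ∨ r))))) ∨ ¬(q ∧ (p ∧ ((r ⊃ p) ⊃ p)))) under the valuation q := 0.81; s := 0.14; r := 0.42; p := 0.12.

¬s: Gödel ¬ of 0.14 = 0 (operand ≠ 0)
(r ∨ ¬s) = max(0.42, 0) = 0.42
¬s: Gödel ¬ of 0.14 = 0 (operand ≠ 0)
(q ∨ ¬s) = max(0.81, 0) = 0.81
((q ∨ ¬s) ∨ r) = max(0.81, 0.42) = 0.81
¬r: Gödel ¬ of 0.42 = 0 (operand ≠ 0)
(¬r ∨ r) = max(0, 0.42) = 0.42
(((q ∨ ¬s) ∨ r) ⊃ (¬r ∨ r)): 0.81 > 0.42, so result = 0.42
(r ∧ (((q ∨ ¬s) ∨ r) ⊃ (¬r ∨ r))) = min(0.42, 0.42) = 0.42
((r ∨ ¬s) ⊃ (r ∧ (((q ∨ ¬s) ∨ r) ⊃ (¬r ∨ r)))): 0.42 ≤ 0.42, so result = 1
(p ∧ ((r ∨ ¬s) ⊃ (r ∧ (((q ∨ ¬s) ∨ r) ⊃ (¬r ∨ r))))) = min(0.12, 1) = 0.12
(r ⊃ p): 0.42 > 0.12, so result = 0.12
((r ⊃ p) ⊃ p): 0.12 ≤ 0.12, so result = 1
(p ∧ ((r ⊃ p) ⊃ p)) = min(0.12, 1) = 0.12
(q ∧ (p ∧ ((r ⊃ p) ⊃ p))) = min(0.81, 0.12) = 0.12
¬(q ∧ (p ∧ ((r ⊃ p) ⊃ p))): Gödel ¬ of 0.12 = 0 (operand ≠ 0)
((p ∧ ((r ∨ ¬s) ⊃ (r ∧ (((q ∨ ¬s) ∨ r) ⊃ (¬r ∨ r))))) ∨ ¬(q ∧ (p ∧ ((r ⊃ p) ⊃ p)))) = max(0.12, 0) = 0.12

0.12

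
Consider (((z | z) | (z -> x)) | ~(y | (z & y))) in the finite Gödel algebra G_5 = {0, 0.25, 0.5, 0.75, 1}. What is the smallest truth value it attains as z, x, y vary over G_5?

0.25

The minimum is attained at z = 0.25, x = 0, y = 0.25:
  (z | z) = max(0.25, 0.25) = 0.25
  (z -> x): 0.25 > 0, so result = 0
  ((z | z) | (z -> x)) = max(0.25, 0) = 0.25
  (z & y) = min(0.25, 0.25) = 0.25
  (y | (z & y)) = max(0.25, 0.25) = 0.25
  ~(y | (z & y)): Gödel ¬ of 0.25 = 0 (operand ≠ 0)
  (((z | z) | (z -> x)) | ~(y | (z & y))) = max(0.25, 0) = 0.25
Checking all 125 assignments confirms none give a value below 0.25.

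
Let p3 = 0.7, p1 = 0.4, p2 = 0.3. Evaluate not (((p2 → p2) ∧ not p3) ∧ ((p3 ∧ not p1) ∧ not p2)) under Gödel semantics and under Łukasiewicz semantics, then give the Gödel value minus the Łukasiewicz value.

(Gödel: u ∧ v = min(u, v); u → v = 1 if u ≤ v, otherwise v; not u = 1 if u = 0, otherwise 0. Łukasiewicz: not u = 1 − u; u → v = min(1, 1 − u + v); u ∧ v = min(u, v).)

0.30

Gödel evaluation:
  (p2 → p2): 0.3 ≤ 0.3, so result = 1
  not p3: Gödel ¬ of 0.7 = 0 (operand ≠ 0)
  ((p2 → p2) ∧ not p3) = min(1, 0) = 0
  not p1: Gödel ¬ of 0.4 = 0 (operand ≠ 0)
  (p3 ∧ not p1) = min(0.7, 0) = 0
  not p2: Gödel ¬ of 0.3 = 0 (operand ≠ 0)
  ((p3 ∧ not p1) ∧ not p2) = min(0, 0) = 0
  (((p2 → p2) ∧ not p3) ∧ ((p3 ∧ not p1) ∧ not p2)) = min(0, 0) = 0
  not (((p2 → p2) ∧ not p3) ∧ ((p3 ∧ not p1) ∧ not p2)): Gödel ¬ of 0 = 1 (operand is 0)
  Gödel value = 1
Łukasiewicz evaluation:
  (p2 → p2): min(1, 1 − 0.3 + 0.3) = 1
  not p3: Łukasiewicz ¬ gives 1 − 0.7 = 0.3
  ((p2 → p2) ∧ not p3) = min(1, 0.3) = 0.3
  not p1: Łukasiewicz ¬ gives 1 − 0.4 = 0.6
  (p3 ∧ not p1) = min(0.7, 0.6) = 0.6
  not p2: Łukasiewicz ¬ gives 1 − 0.3 = 0.7
  ((p3 ∧ not p1) ∧ not p2) = min(0.6, 0.7) = 0.6
  (((p2 → p2) ∧ not p3) ∧ ((p3 ∧ not p1) ∧ not p2)) = min(0.3, 0.6) = 0.3
  not (((p2 → p2) ∧ not p3) ∧ ((p3 ∧ not p1) ∧ not p2)): Łukasiewicz ¬ gives 1 − 0.3 = 0.7
  Łukasiewicz value = 0.7
Difference: 1 − 0.7 = 0.30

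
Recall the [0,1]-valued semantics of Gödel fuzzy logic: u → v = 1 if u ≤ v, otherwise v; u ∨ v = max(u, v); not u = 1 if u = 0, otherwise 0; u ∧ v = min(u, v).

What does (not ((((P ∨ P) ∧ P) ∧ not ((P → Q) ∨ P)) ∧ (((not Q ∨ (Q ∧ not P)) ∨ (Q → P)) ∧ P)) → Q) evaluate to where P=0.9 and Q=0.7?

(P ∨ P) = max(0.9, 0.9) = 0.9
((P ∨ P) ∧ P) = min(0.9, 0.9) = 0.9
(P → Q): 0.9 > 0.7, so result = 0.7
((P → Q) ∨ P) = max(0.7, 0.9) = 0.9
not ((P → Q) ∨ P): Gödel ¬ of 0.9 = 0 (operand ≠ 0)
(((P ∨ P) ∧ P) ∧ not ((P → Q) ∨ P)) = min(0.9, 0) = 0
not Q: Gödel ¬ of 0.7 = 0 (operand ≠ 0)
not P: Gödel ¬ of 0.9 = 0 (operand ≠ 0)
(Q ∧ not P) = min(0.7, 0) = 0
(not Q ∨ (Q ∧ not P)) = max(0, 0) = 0
(Q → P): 0.7 ≤ 0.9, so result = 1
((not Q ∨ (Q ∧ not P)) ∨ (Q → P)) = max(0, 1) = 1
(((not Q ∨ (Q ∧ not P)) ∨ (Q → P)) ∧ P) = min(1, 0.9) = 0.9
((((P ∨ P) ∧ P) ∧ not ((P → Q) ∨ P)) ∧ (((not Q ∨ (Q ∧ not P)) ∨ (Q → P)) ∧ P)) = min(0, 0.9) = 0
not ((((P ∨ P) ∧ P) ∧ not ((P → Q) ∨ P)) ∧ (((not Q ∨ (Q ∧ not P)) ∨ (Q → P)) ∧ P)): Gödel ¬ of 0 = 1 (operand is 0)
(not ((((P ∨ P) ∧ P) ∧ not ((P → Q) ∨ P)) ∧ (((not Q ∨ (Q ∧ not P)) ∨ (Q → P)) ∧ P)) → Q): 1 > 0.7, so result = 0.7

0.70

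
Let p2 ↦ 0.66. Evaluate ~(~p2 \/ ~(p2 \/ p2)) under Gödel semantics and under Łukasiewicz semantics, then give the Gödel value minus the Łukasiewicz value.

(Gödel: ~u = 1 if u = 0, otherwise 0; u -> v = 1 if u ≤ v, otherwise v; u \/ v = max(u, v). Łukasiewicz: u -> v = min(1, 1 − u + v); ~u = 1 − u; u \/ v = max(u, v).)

Gödel evaluation:
  ~p2: Gödel ¬ of 0.66 = 0 (operand ≠ 0)
  (p2 \/ p2) = max(0.66, 0.66) = 0.66
  ~(p2 \/ p2): Gödel ¬ of 0.66 = 0 (operand ≠ 0)
  (~p2 \/ ~(p2 \/ p2)) = max(0, 0) = 0
  ~(~p2 \/ ~(p2 \/ p2)): Gödel ¬ of 0 = 1 (operand is 0)
  Gödel value = 1
Łukasiewicz evaluation:
  ~p2: Łukasiewicz ¬ gives 1 − 0.66 = 0.34
  (p2 \/ p2) = max(0.66, 0.66) = 0.66
  ~(p2 \/ p2): Łukasiewicz ¬ gives 1 − 0.66 = 0.34
  (~p2 \/ ~(p2 \/ p2)) = max(0.34, 0.34) = 0.34
  ~(~p2 \/ ~(p2 \/ p2)): Łukasiewicz ¬ gives 1 − 0.34 = 0.66
  Łukasiewicz value = 0.66
Difference: 1 − 0.66 = 0.34

0.34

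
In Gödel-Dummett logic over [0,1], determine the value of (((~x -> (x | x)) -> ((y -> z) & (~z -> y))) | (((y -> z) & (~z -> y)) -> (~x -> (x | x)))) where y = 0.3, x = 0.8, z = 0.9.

~x: Gödel ¬ of 0.8 = 0 (operand ≠ 0)
(x | x) = max(0.8, 0.8) = 0.8
(~x -> (x | x)): 0 ≤ 0.8, so result = 1
(y -> z): 0.3 ≤ 0.9, so result = 1
~z: Gödel ¬ of 0.9 = 0 (operand ≠ 0)
(~z -> y): 0 ≤ 0.3, so result = 1
((y -> z) & (~z -> y)) = min(1, 1) = 1
((~x -> (x | x)) -> ((y -> z) & (~z -> y))): 1 ≤ 1, so result = 1
(y -> z): 0.3 ≤ 0.9, so result = 1
~z: Gödel ¬ of 0.9 = 0 (operand ≠ 0)
(~z -> y): 0 ≤ 0.3, so result = 1
((y -> z) & (~z -> y)) = min(1, 1) = 1
~x: Gödel ¬ of 0.8 = 0 (operand ≠ 0)
(x | x) = max(0.8, 0.8) = 0.8
(~x -> (x | x)): 0 ≤ 0.8, so result = 1
(((y -> z) & (~z -> y)) -> (~x -> (x | x))): 1 ≤ 1, so result = 1
(((~x -> (x | x)) -> ((y -> z) & (~z -> y))) | (((y -> z) & (~z -> y)) -> (~x -> (x | x)))) = max(1, 1) = 1

1.00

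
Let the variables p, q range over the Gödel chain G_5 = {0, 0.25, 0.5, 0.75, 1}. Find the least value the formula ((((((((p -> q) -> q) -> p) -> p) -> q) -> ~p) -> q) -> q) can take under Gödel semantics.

0.25

The minimum is attained at p = 0.25, q = 0.25:
  (p -> q): 0.25 ≤ 0.25, so result = 1
  ((p -> q) -> q): 1 > 0.25, so result = 0.25
  (((p -> q) -> q) -> p): 0.25 ≤ 0.25, so result = 1
  ((((p -> q) -> q) -> p) -> p): 1 > 0.25, so result = 0.25
  (((((p -> q) -> q) -> p) -> p) -> q): 0.25 ≤ 0.25, so result = 1
  ~p: Gödel ¬ of 0.25 = 0 (operand ≠ 0)
  ((((((p -> q) -> q) -> p) -> p) -> q) -> ~p): 1 > 0, so result = 0
  (((((((p -> q) -> q) -> p) -> p) -> q) -> ~p) -> q): 0 ≤ 0.25, so result = 1
  ((((((((p -> q) -> q) -> p) -> p) -> q) -> ~p) -> q) -> q): 1 > 0.25, so result = 0.25
Checking all 25 assignments confirms none give a value below 0.25.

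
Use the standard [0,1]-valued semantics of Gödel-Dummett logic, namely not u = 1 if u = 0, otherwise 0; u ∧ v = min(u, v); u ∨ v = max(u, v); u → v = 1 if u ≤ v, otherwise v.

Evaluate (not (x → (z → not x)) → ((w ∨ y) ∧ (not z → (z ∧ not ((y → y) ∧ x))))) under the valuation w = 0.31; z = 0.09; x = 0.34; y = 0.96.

not x: Gödel ¬ of 0.34 = 0 (operand ≠ 0)
(z → not x): 0.09 > 0, so result = 0
(x → (z → not x)): 0.34 > 0, so result = 0
not (x → (z → not x)): Gödel ¬ of 0 = 1 (operand is 0)
(w ∨ y) = max(0.31, 0.96) = 0.96
not z: Gödel ¬ of 0.09 = 0 (operand ≠ 0)
(y → y): 0.96 ≤ 0.96, so result = 1
((y → y) ∧ x) = min(1, 0.34) = 0.34
not ((y → y) ∧ x): Gödel ¬ of 0.34 = 0 (operand ≠ 0)
(z ∧ not ((y → y) ∧ x)) = min(0.09, 0) = 0
(not z → (z ∧ not ((y → y) ∧ x))): 0 ≤ 0, so result = 1
((w ∨ y) ∧ (not z → (z ∧ not ((y → y) ∧ x)))) = min(0.96, 1) = 0.96
(not (x → (z → not x)) → ((w ∨ y) ∧ (not z → (z ∧ not ((y → y) ∧ x))))): 1 > 0.96, so result = 0.96

0.96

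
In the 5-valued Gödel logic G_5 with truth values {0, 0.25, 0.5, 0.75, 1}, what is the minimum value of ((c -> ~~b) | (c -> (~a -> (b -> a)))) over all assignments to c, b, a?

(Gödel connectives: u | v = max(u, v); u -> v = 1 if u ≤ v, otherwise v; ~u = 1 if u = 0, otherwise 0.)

1.00

Every assignment gives 1. For instance at c = 0, b = 0, a = 0:
  ~b: Gödel ¬ of 0 = 1 (operand is 0)
  ~~b: Gödel ¬ of 1 = 0 (operand ≠ 0)
  (c -> ~~b): 0 ≤ 0, so result = 1
  ~a: Gödel ¬ of 0 = 1 (operand is 0)
  (b -> a): 0 ≤ 0, so result = 1
  (~a -> (b -> a)): 1 ≤ 1, so result = 1
  (c -> (~a -> (b -> a))): 0 ≤ 1, so result = 1
  ((c -> ~~b) | (c -> (~a -> (b -> a)))) = max(1, 1) = 1
All 125 assignments give value 1 — the formula is a G_5-tautology.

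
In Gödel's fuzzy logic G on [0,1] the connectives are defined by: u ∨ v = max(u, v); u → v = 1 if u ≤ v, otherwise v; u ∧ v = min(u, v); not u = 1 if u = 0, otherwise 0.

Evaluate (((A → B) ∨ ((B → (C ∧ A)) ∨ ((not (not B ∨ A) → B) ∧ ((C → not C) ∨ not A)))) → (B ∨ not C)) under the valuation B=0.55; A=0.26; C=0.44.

(A → B): 0.26 ≤ 0.55, so result = 1
(C ∧ A) = min(0.44, 0.26) = 0.26
(B → (C ∧ A)): 0.55 > 0.26, so result = 0.26
not B: Gödel ¬ of 0.55 = 0 (operand ≠ 0)
(not B ∨ A) = max(0, 0.26) = 0.26
not (not B ∨ A): Gödel ¬ of 0.26 = 0 (operand ≠ 0)
(not (not B ∨ A) → B): 0 ≤ 0.55, so result = 1
not C: Gödel ¬ of 0.44 = 0 (operand ≠ 0)
(C → not C): 0.44 > 0, so result = 0
not A: Gödel ¬ of 0.26 = 0 (operand ≠ 0)
((C → not C) ∨ not A) = max(0, 0) = 0
((not (not B ∨ A) → B) ∧ ((C → not C) ∨ not A)) = min(1, 0) = 0
((B → (C ∧ A)) ∨ ((not (not B ∨ A) → B) ∧ ((C → not C) ∨ not A))) = max(0.26, 0) = 0.26
((A → B) ∨ ((B → (C ∧ A)) ∨ ((not (not B ∨ A) → B) ∧ ((C → not C) ∨ not A)))) = max(1, 0.26) = 1
not C: Gödel ¬ of 0.44 = 0 (operand ≠ 0)
(B ∨ not C) = max(0.55, 0) = 0.55
(((A → B) ∨ ((B → (C ∧ A)) ∨ ((not (not B ∨ A) → B) ∧ ((C → not C) ∨ not A)))) → (B ∨ not C)): 1 > 0.55, so result = 0.55

0.55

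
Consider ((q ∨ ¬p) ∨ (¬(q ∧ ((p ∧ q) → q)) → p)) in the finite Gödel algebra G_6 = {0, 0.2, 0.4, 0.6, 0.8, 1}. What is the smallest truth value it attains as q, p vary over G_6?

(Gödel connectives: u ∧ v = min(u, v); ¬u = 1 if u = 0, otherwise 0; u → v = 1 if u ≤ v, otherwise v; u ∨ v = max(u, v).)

0.20

The minimum is attained at q = 0, p = 0.2:
  ¬p: Gödel ¬ of 0.2 = 0 (operand ≠ 0)
  (q ∨ ¬p) = max(0, 0) = 0
  (p ∧ q) = min(0.2, 0) = 0
  ((p ∧ q) → q): 0 ≤ 0, so result = 1
  (q ∧ ((p ∧ q) → q)) = min(0, 1) = 0
  ¬(q ∧ ((p ∧ q) → q)): Gödel ¬ of 0 = 1 (operand is 0)
  (¬(q ∧ ((p ∧ q) → q)) → p): 1 > 0.2, so result = 0.2
  ((q ∨ ¬p) ∨ (¬(q ∧ ((p ∧ q) → q)) → p)) = max(0, 0.2) = 0.2
Checking all 36 assignments confirms none give a value below 0.20.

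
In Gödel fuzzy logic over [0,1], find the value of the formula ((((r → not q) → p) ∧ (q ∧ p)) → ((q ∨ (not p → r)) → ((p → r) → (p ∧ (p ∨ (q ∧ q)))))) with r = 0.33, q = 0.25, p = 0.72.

not q: Gödel ¬ of 0.25 = 0 (operand ≠ 0)
(r → not q): 0.33 > 0, so result = 0
((r → not q) → p): 0 ≤ 0.72, so result = 1
(q ∧ p) = min(0.25, 0.72) = 0.25
(((r → not q) → p) ∧ (q ∧ p)) = min(1, 0.25) = 0.25
not p: Gödel ¬ of 0.72 = 0 (operand ≠ 0)
(not p → r): 0 ≤ 0.33, so result = 1
(q ∨ (not p → r)) = max(0.25, 1) = 1
(p → r): 0.72 > 0.33, so result = 0.33
(q ∧ q) = min(0.25, 0.25) = 0.25
(p ∨ (q ∧ q)) = max(0.72, 0.25) = 0.72
(p ∧ (p ∨ (q ∧ q))) = min(0.72, 0.72) = 0.72
((p → r) → (p ∧ (p ∨ (q ∧ q)))): 0.33 ≤ 0.72, so result = 1
((q ∨ (not p → r)) → ((p → r) → (p ∧ (p ∨ (q ∧ q))))): 1 ≤ 1, so result = 1
((((r → not q) → p) ∧ (q ∧ p)) → ((q ∨ (not p → r)) → ((p → r) → (p ∧ (p ∨ (q ∧ q)))))): 0.25 ≤ 1, so result = 1

1.00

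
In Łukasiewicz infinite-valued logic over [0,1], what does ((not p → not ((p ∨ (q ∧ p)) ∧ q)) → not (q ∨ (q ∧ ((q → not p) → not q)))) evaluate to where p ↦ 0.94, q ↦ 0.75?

not p: Łukasiewicz ¬ gives 1 − 0.94 = 0.06
(q ∧ p) = min(0.75, 0.94) = 0.75
(p ∨ (q ∧ p)) = max(0.94, 0.75) = 0.94
((p ∨ (q ∧ p)) ∧ q) = min(0.94, 0.75) = 0.75
not ((p ∨ (q ∧ p)) ∧ q): Łukasiewicz ¬ gives 1 − 0.75 = 0.25
(not p → not ((p ∨ (q ∧ p)) ∧ q)): min(1, 1 − 0.06 + 0.25) = 1
not p: Łukasiewicz ¬ gives 1 − 0.94 = 0.06
(q → not p): min(1, 1 − 0.75 + 0.06) = 0.31
not q: Łukasiewicz ¬ gives 1 − 0.75 = 0.25
((q → not p) → not q): min(1, 1 − 0.31 + 0.25) = 0.94
(q ∧ ((q → not p) → not q)) = min(0.75, 0.94) = 0.75
(q ∨ (q ∧ ((q → not p) → not q))) = max(0.75, 0.75) = 0.75
not (q ∨ (q ∧ ((q → not p) → not q))): Łukasiewicz ¬ gives 1 − 0.75 = 0.25
((not p → not ((p ∨ (q ∧ p)) ∧ q)) → not (q ∨ (q ∧ ((q → not p) → not q)))): min(1, 1 − 1 + 0.25) = 0.25

0.25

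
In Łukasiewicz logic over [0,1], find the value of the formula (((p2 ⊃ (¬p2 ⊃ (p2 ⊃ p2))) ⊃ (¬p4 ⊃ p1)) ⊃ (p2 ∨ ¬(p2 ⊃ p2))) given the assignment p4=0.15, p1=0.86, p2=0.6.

¬p2: Łukasiewicz ¬ gives 1 − 0.6 = 0.4
(p2 ⊃ p2): min(1, 1 − 0.6 + 0.6) = 1
(¬p2 ⊃ (p2 ⊃ p2)): min(1, 1 − 0.4 + 1) = 1
(p2 ⊃ (¬p2 ⊃ (p2 ⊃ p2))): min(1, 1 − 0.6 + 1) = 1
¬p4: Łukasiewicz ¬ gives 1 − 0.15 = 0.85
(¬p4 ⊃ p1): min(1, 1 − 0.85 + 0.86) = 1
((p2 ⊃ (¬p2 ⊃ (p2 ⊃ p2))) ⊃ (¬p4 ⊃ p1)): min(1, 1 − 1 + 1) = 1
(p2 ⊃ p2): min(1, 1 − 0.6 + 0.6) = 1
¬(p2 ⊃ p2): Łukasiewicz ¬ gives 1 − 1 = 0
(p2 ∨ ¬(p2 ⊃ p2)) = max(0.6, 0) = 0.6
(((p2 ⊃ (¬p2 ⊃ (p2 ⊃ p2))) ⊃ (¬p4 ⊃ p1)) ⊃ (p2 ∨ ¬(p2 ⊃ p2))): min(1, 1 − 1 + 0.6) = 0.6

0.60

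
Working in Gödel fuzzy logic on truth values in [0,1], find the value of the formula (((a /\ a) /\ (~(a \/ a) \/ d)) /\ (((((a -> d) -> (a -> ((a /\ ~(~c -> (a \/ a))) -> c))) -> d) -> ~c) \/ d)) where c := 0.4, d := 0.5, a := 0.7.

(a /\ a) = min(0.7, 0.7) = 0.7
(a \/ a) = max(0.7, 0.7) = 0.7
~(a \/ a): Gödel ¬ of 0.7 = 0 (operand ≠ 0)
(~(a \/ a) \/ d) = max(0, 0.5) = 0.5
((a /\ a) /\ (~(a \/ a) \/ d)) = min(0.7, 0.5) = 0.5
(a -> d): 0.7 > 0.5, so result = 0.5
~c: Gödel ¬ of 0.4 = 0 (operand ≠ 0)
(a \/ a) = max(0.7, 0.7) = 0.7
(~c -> (a \/ a)): 0 ≤ 0.7, so result = 1
~(~c -> (a \/ a)): Gödel ¬ of 1 = 0 (operand ≠ 0)
(a /\ ~(~c -> (a \/ a))) = min(0.7, 0) = 0
((a /\ ~(~c -> (a \/ a))) -> c): 0 ≤ 0.4, so result = 1
(a -> ((a /\ ~(~c -> (a \/ a))) -> c)): 0.7 ≤ 1, so result = 1
((a -> d) -> (a -> ((a /\ ~(~c -> (a \/ a))) -> c))): 0.5 ≤ 1, so result = 1
(((a -> d) -> (a -> ((a /\ ~(~c -> (a \/ a))) -> c))) -> d): 1 > 0.5, so result = 0.5
~c: Gödel ¬ of 0.4 = 0 (operand ≠ 0)
((((a -> d) -> (a -> ((a /\ ~(~c -> (a \/ a))) -> c))) -> d) -> ~c): 0.5 > 0, so result = 0
(((((a -> d) -> (a -> ((a /\ ~(~c -> (a \/ a))) -> c))) -> d) -> ~c) \/ d) = max(0, 0.5) = 0.5
(((a /\ a) /\ (~(a \/ a) \/ d)) /\ (((((a -> d) -> (a -> ((a /\ ~(~c -> (a \/ a))) -> c))) -> d) -> ~c) \/ d)) = min(0.5, 0.5) = 0.5

0.50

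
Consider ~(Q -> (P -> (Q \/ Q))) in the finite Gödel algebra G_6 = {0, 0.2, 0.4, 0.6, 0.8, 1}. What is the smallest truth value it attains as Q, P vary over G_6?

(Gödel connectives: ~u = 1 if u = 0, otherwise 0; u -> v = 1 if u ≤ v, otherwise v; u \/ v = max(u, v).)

The minimum is attained at Q = 0, P = 0:
  (Q \/ Q) = max(0, 0) = 0
  (P -> (Q \/ Q)): 0 ≤ 0, so result = 1
  (Q -> (P -> (Q \/ Q))): 0 ≤ 1, so result = 1
  ~(Q -> (P -> (Q \/ Q))): Gödel ¬ of 1 = 0 (operand ≠ 0)
Checking all 36 assignments confirms none give a value below 0.00.

0.00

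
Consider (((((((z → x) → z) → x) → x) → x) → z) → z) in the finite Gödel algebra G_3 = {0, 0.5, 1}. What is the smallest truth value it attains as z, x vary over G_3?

The minimum is attained at z = 0.5, x = 0:
  (z → x): 0.5 > 0, so result = 0
  ((z → x) → z): 0 ≤ 0.5, so result = 1
  (((z → x) → z) → x): 1 > 0, so result = 0
  ((((z → x) → z) → x) → x): 0 ≤ 0, so result = 1
  (((((z → x) → z) → x) → x) → x): 1 > 0, so result = 0
  ((((((z → x) → z) → x) → x) → x) → z): 0 ≤ 0.5, so result = 1
  (((((((z → x) → z) → x) → x) → x) → z) → z): 1 > 0.5, so result = 0.5
Checking all 9 assignments confirms none give a value below 0.50.

0.50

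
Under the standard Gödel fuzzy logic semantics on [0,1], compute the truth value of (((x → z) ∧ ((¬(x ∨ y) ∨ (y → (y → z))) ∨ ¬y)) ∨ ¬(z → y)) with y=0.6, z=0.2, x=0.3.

(x → z): 0.3 > 0.2, so result = 0.2
(x ∨ y) = max(0.3, 0.6) = 0.6
¬(x ∨ y): Gödel ¬ of 0.6 = 0 (operand ≠ 0)
(y → z): 0.6 > 0.2, so result = 0.2
(y → (y → z)): 0.6 > 0.2, so result = 0.2
(¬(x ∨ y) ∨ (y → (y → z))) = max(0, 0.2) = 0.2
¬y: Gödel ¬ of 0.6 = 0 (operand ≠ 0)
((¬(x ∨ y) ∨ (y → (y → z))) ∨ ¬y) = max(0.2, 0) = 0.2
((x → z) ∧ ((¬(x ∨ y) ∨ (y → (y → z))) ∨ ¬y)) = min(0.2, 0.2) = 0.2
(z → y): 0.2 ≤ 0.6, so result = 1
¬(z → y): Gödel ¬ of 1 = 0 (operand ≠ 0)
(((x → z) ∧ ((¬(x ∨ y) ∨ (y → (y → z))) ∨ ¬y)) ∨ ¬(z → y)) = max(0.2, 0) = 0.2

0.20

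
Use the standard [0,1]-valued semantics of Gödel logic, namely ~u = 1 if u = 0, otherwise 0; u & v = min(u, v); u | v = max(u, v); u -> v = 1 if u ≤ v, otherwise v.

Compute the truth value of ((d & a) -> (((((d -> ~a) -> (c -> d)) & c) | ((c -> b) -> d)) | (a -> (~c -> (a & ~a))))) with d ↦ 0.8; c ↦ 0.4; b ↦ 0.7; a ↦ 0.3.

1.00

(d & a) = min(0.8, 0.3) = 0.3
~a: Gödel ¬ of 0.3 = 0 (operand ≠ 0)
(d -> ~a): 0.8 > 0, so result = 0
(c -> d): 0.4 ≤ 0.8, so result = 1
((d -> ~a) -> (c -> d)): 0 ≤ 1, so result = 1
(((d -> ~a) -> (c -> d)) & c) = min(1, 0.4) = 0.4
(c -> b): 0.4 ≤ 0.7, so result = 1
((c -> b) -> d): 1 > 0.8, so result = 0.8
((((d -> ~a) -> (c -> d)) & c) | ((c -> b) -> d)) = max(0.4, 0.8) = 0.8
~c: Gödel ¬ of 0.4 = 0 (operand ≠ 0)
~a: Gödel ¬ of 0.3 = 0 (operand ≠ 0)
(a & ~a) = min(0.3, 0) = 0
(~c -> (a & ~a)): 0 ≤ 0, so result = 1
(a -> (~c -> (a & ~a))): 0.3 ≤ 1, so result = 1
(((((d -> ~a) -> (c -> d)) & c) | ((c -> b) -> d)) | (a -> (~c -> (a & ~a)))) = max(0.8, 1) = 1
((d & a) -> (((((d -> ~a) -> (c -> d)) & c) | ((c -> b) -> d)) | (a -> (~c -> (a & ~a))))): 0.3 ≤ 1, so result = 1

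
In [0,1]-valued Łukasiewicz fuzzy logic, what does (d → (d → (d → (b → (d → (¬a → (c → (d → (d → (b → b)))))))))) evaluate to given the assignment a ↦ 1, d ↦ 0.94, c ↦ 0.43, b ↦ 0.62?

¬a: Łukasiewicz ¬ gives 1 − 1 = 0
(b → b): min(1, 1 − 0.62 + 0.62) = 1
(d → (b → b)): min(1, 1 − 0.94 + 1) = 1
(d → (d → (b → b))): min(1, 1 − 0.94 + 1) = 1
(c → (d → (d → (b → b)))): min(1, 1 − 0.43 + 1) = 1
(¬a → (c → (d → (d → (b → b))))): min(1, 1 − 0 + 1) = 1
(d → (¬a → (c → (d → (d → (b → b)))))): min(1, 1 − 0.94 + 1) = 1
(b → (d → (¬a → (c → (d → (d → (b → b))))))): min(1, 1 − 0.62 + 1) = 1
(d → (b → (d → (¬a → (c → (d → (d → (b → b)))))))): min(1, 1 − 0.94 + 1) = 1
(d → (d → (b → (d → (¬a → (c → (d → (d → (b → b))))))))): min(1, 1 − 0.94 + 1) = 1
(d → (d → (d → (b → (d → (¬a → (c → (d → (d → (b → b)))))))))): min(1, 1 − 0.94 + 1) = 1

1.00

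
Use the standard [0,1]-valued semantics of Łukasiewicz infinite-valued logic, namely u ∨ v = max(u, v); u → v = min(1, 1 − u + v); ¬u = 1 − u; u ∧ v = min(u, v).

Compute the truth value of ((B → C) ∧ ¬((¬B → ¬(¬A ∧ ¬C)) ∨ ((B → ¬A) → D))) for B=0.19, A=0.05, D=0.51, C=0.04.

0.49

(B → C): min(1, 1 − 0.19 + 0.04) = 0.85
¬B: Łukasiewicz ¬ gives 1 − 0.19 = 0.81
¬A: Łukasiewicz ¬ gives 1 − 0.05 = 0.95
¬C: Łukasiewicz ¬ gives 1 − 0.04 = 0.96
(¬A ∧ ¬C) = min(0.95, 0.96) = 0.95
¬(¬A ∧ ¬C): Łukasiewicz ¬ gives 1 − 0.95 = 0.05
(¬B → ¬(¬A ∧ ¬C)): min(1, 1 − 0.81 + 0.05) = 0.24
¬A: Łukasiewicz ¬ gives 1 − 0.05 = 0.95
(B → ¬A): min(1, 1 − 0.19 + 0.95) = 1
((B → ¬A) → D): min(1, 1 − 1 + 0.51) = 0.51
((¬B → ¬(¬A ∧ ¬C)) ∨ ((B → ¬A) → D)) = max(0.24, 0.51) = 0.51
¬((¬B → ¬(¬A ∧ ¬C)) ∨ ((B → ¬A) → D)): Łukasiewicz ¬ gives 1 − 0.51 = 0.49
((B → C) ∧ ¬((¬B → ¬(¬A ∧ ¬C)) ∨ ((B → ¬A) → D))) = min(0.85, 0.49) = 0.49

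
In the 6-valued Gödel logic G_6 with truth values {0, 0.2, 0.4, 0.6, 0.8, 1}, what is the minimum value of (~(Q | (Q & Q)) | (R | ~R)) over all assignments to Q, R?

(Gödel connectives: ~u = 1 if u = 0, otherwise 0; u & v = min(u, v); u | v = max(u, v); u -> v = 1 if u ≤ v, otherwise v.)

The minimum is attained at Q = 0.2, R = 0.2:
  (Q & Q) = min(0.2, 0.2) = 0.2
  (Q | (Q & Q)) = max(0.2, 0.2) = 0.2
  ~(Q | (Q & Q)): Gödel ¬ of 0.2 = 0 (operand ≠ 0)
  ~R: Gödel ¬ of 0.2 = 0 (operand ≠ 0)
  (R | ~R) = max(0.2, 0) = 0.2
  (~(Q | (Q & Q)) | (R | ~R)) = max(0, 0.2) = 0.2
Checking all 36 assignments confirms none give a value below 0.20.

0.20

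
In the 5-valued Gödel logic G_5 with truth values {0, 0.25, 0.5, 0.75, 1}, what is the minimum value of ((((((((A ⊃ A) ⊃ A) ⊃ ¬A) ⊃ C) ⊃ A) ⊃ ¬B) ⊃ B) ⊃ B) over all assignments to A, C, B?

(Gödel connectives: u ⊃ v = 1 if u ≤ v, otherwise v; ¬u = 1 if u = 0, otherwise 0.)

The minimum is attained at A = 0, C = 0, B = 0.25:
  (A ⊃ A): 0 ≤ 0, so result = 1
  ((A ⊃ A) ⊃ A): 1 > 0, so result = 0
  ¬A: Gödel ¬ of 0 = 1 (operand is 0)
  (((A ⊃ A) ⊃ A) ⊃ ¬A): 0 ≤ 1, so result = 1
  ((((A ⊃ A) ⊃ A) ⊃ ¬A) ⊃ C): 1 > 0, so result = 0
  (((((A ⊃ A) ⊃ A) ⊃ ¬A) ⊃ C) ⊃ A): 0 ≤ 0, so result = 1
  ¬B: Gödel ¬ of 0.25 = 0 (operand ≠ 0)
  ((((((A ⊃ A) ⊃ A) ⊃ ¬A) ⊃ C) ⊃ A) ⊃ ¬B): 1 > 0, so result = 0
  (((((((A ⊃ A) ⊃ A) ⊃ ¬A) ⊃ C) ⊃ A) ⊃ ¬B) ⊃ B): 0 ≤ 0.25, so result = 1
  ((((((((A ⊃ A) ⊃ A) ⊃ ¬A) ⊃ C) ⊃ A) ⊃ ¬B) ⊃ B) ⊃ B): 1 > 0.25, so result = 0.25
Checking all 125 assignments confirms none give a value below 0.25.

0.25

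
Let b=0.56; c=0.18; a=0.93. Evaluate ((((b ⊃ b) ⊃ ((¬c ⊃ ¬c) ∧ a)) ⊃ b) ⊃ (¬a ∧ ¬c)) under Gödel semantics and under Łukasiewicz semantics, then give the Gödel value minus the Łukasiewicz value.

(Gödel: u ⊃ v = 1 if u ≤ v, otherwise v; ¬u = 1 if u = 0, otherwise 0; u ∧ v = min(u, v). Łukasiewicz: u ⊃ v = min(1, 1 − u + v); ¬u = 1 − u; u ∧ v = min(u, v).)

Gödel evaluation:
  (b ⊃ b): 0.56 ≤ 0.56, so result = 1
  ¬c: Gödel ¬ of 0.18 = 0 (operand ≠ 0)
  ¬c: Gödel ¬ of 0.18 = 0 (operand ≠ 0)
  (¬c ⊃ ¬c): 0 ≤ 0, so result = 1
  ((¬c ⊃ ¬c) ∧ a) = min(1, 0.93) = 0.93
  ((b ⊃ b) ⊃ ((¬c ⊃ ¬c) ∧ a)): 1 > 0.93, so result = 0.93
  (((b ⊃ b) ⊃ ((¬c ⊃ ¬c) ∧ a)) ⊃ b): 0.93 > 0.56, so result = 0.56
  ¬a: Gödel ¬ of 0.93 = 0 (operand ≠ 0)
  ¬c: Gödel ¬ of 0.18 = 0 (operand ≠ 0)
  (¬a ∧ ¬c) = min(0, 0) = 0
  ((((b ⊃ b) ⊃ ((¬c ⊃ ¬c) ∧ a)) ⊃ b) ⊃ (¬a ∧ ¬c)): 0.56 > 0, so result = 0
  Gödel value = 0
Łukasiewicz evaluation:
  (b ⊃ b): min(1, 1 − 0.56 + 0.56) = 1
  ¬c: Łukasiewicz ¬ gives 1 − 0.18 = 0.82
  ¬c: Łukasiewicz ¬ gives 1 − 0.18 = 0.82
  (¬c ⊃ ¬c): min(1, 1 − 0.82 + 0.82) = 1
  ((¬c ⊃ ¬c) ∧ a) = min(1, 0.93) = 0.93
  ((b ⊃ b) ⊃ ((¬c ⊃ ¬c) ∧ a)): min(1, 1 − 1 + 0.93) = 0.93
  (((b ⊃ b) ⊃ ((¬c ⊃ ¬c) ∧ a)) ⊃ b): min(1, 1 − 0.93 + 0.56) = 0.63
  ¬a: Łukasiewicz ¬ gives 1 − 0.93 = 0.07
  ¬c: Łukasiewicz ¬ gives 1 − 0.18 = 0.82
  (¬a ∧ ¬c) = min(0.07, 0.82) = 0.07
  ((((b ⊃ b) ⊃ ((¬c ⊃ ¬c) ∧ a)) ⊃ b) ⊃ (¬a ∧ ¬c)): min(1, 1 − 0.63 + 0.07) = 0.44
  Łukasiewicz value = 0.44
Difference: 0 − 0.44 = -0.44

-0.44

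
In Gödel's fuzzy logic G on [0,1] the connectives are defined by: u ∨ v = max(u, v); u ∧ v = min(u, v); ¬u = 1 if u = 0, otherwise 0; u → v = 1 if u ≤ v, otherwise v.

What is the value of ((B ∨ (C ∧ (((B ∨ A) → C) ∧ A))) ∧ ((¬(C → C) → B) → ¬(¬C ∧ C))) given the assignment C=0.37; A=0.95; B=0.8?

0.80

(B ∨ A) = max(0.8, 0.95) = 0.95
((B ∨ A) → C): 0.95 > 0.37, so result = 0.37
(((B ∨ A) → C) ∧ A) = min(0.37, 0.95) = 0.37
(C ∧ (((B ∨ A) → C) ∧ A)) = min(0.37, 0.37) = 0.37
(B ∨ (C ∧ (((B ∨ A) → C) ∧ A))) = max(0.8, 0.37) = 0.8
(C → C): 0.37 ≤ 0.37, so result = 1
¬(C → C): Gödel ¬ of 1 = 0 (operand ≠ 0)
(¬(C → C) → B): 0 ≤ 0.8, so result = 1
¬C: Gödel ¬ of 0.37 = 0 (operand ≠ 0)
(¬C ∧ C) = min(0, 0.37) = 0
¬(¬C ∧ C): Gödel ¬ of 0 = 1 (operand is 0)
((¬(C → C) → B) → ¬(¬C ∧ C)): 1 ≤ 1, so result = 1
((B ∨ (C ∧ (((B ∨ A) → C) ∧ A))) ∧ ((¬(C → C) → B) → ¬(¬C ∧ C))) = min(0.8, 1) = 0.8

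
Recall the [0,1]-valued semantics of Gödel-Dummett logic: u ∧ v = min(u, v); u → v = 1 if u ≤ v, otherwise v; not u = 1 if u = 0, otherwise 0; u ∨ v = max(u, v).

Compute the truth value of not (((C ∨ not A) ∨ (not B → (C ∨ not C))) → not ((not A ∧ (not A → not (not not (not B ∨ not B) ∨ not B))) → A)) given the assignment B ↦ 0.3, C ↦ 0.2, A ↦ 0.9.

1.00

not A: Gödel ¬ of 0.9 = 0 (operand ≠ 0)
(C ∨ not A) = max(0.2, 0) = 0.2
not B: Gödel ¬ of 0.3 = 0 (operand ≠ 0)
not C: Gödel ¬ of 0.2 = 0 (operand ≠ 0)
(C ∨ not C) = max(0.2, 0) = 0.2
(not B → (C ∨ not C)): 0 ≤ 0.2, so result = 1
((C ∨ not A) ∨ (not B → (C ∨ not C))) = max(0.2, 1) = 1
not A: Gödel ¬ of 0.9 = 0 (operand ≠ 0)
not A: Gödel ¬ of 0.9 = 0 (operand ≠ 0)
not B: Gödel ¬ of 0.3 = 0 (operand ≠ 0)
not B: Gödel ¬ of 0.3 = 0 (operand ≠ 0)
(not B ∨ not B) = max(0, 0) = 0
not (not B ∨ not B): Gödel ¬ of 0 = 1 (operand is 0)
not not (not B ∨ not B): Gödel ¬ of 1 = 0 (operand ≠ 0)
not B: Gödel ¬ of 0.3 = 0 (operand ≠ 0)
(not not (not B ∨ not B) ∨ not B) = max(0, 0) = 0
not (not not (not B ∨ not B) ∨ not B): Gödel ¬ of 0 = 1 (operand is 0)
(not A → not (not not (not B ∨ not B) ∨ not B)): 0 ≤ 1, so result = 1
(not A ∧ (not A → not (not not (not B ∨ not B) ∨ not B))) = min(0, 1) = 0
((not A ∧ (not A → not (not not (not B ∨ not B) ∨ not B))) → A): 0 ≤ 0.9, so result = 1
not ((not A ∧ (not A → not (not not (not B ∨ not B) ∨ not B))) → A): Gödel ¬ of 1 = 0 (operand ≠ 0)
(((C ∨ not A) ∨ (not B → (C ∨ not C))) → not ((not A ∧ (not A → not (not not (not B ∨ not B) ∨ not B))) → A)): 1 > 0, so result = 0
not (((C ∨ not A) ∨ (not B → (C ∨ not C))) → not ((not A ∧ (not A → not (not not (not B ∨ not B) ∨ not B))) → A)): Gödel ¬ of 0 = 1 (operand is 0)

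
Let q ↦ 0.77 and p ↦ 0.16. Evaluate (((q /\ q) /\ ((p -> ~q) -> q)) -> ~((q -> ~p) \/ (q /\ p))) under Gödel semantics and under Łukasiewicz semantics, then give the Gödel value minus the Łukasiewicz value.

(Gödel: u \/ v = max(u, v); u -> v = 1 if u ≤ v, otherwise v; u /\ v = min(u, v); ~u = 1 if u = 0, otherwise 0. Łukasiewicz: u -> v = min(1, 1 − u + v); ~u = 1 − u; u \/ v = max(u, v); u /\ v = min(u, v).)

-0.23

Gödel evaluation:
  (q /\ q) = min(0.77, 0.77) = 0.77
  ~q: Gödel ¬ of 0.77 = 0 (operand ≠ 0)
  (p -> ~q): 0.16 > 0, so result = 0
  ((p -> ~q) -> q): 0 ≤ 0.77, so result = 1
  ((q /\ q) /\ ((p -> ~q) -> q)) = min(0.77, 1) = 0.77
  ~p: Gödel ¬ of 0.16 = 0 (operand ≠ 0)
  (q -> ~p): 0.77 > 0, so result = 0
  (q /\ p) = min(0.77, 0.16) = 0.16
  ((q -> ~p) \/ (q /\ p)) = max(0, 0.16) = 0.16
  ~((q -> ~p) \/ (q /\ p)): Gödel ¬ of 0.16 = 0 (operand ≠ 0)
  (((q /\ q) /\ ((p -> ~q) -> q)) -> ~((q -> ~p) \/ (q /\ p))): 0.77 > 0, so result = 0
  Gödel value = 0
Łukasiewicz evaluation:
  (q /\ q) = min(0.77, 0.77) = 0.77
  ~q: Łukasiewicz ¬ gives 1 − 0.77 = 0.23
  (p -> ~q): min(1, 1 − 0.16 + 0.23) = 1
  ((p -> ~q) -> q): min(1, 1 − 1 + 0.77) = 0.77
  ((q /\ q) /\ ((p -> ~q) -> q)) = min(0.77, 0.77) = 0.77
  ~p: Łukasiewicz ¬ gives 1 − 0.16 = 0.84
  (q -> ~p): min(1, 1 − 0.77 + 0.84) = 1
  (q /\ p) = min(0.77, 0.16) = 0.16
  ((q -> ~p) \/ (q /\ p)) = max(1, 0.16) = 1
  ~((q -> ~p) \/ (q /\ p)): Łukasiewicz ¬ gives 1 − 1 = 0
  (((q /\ q) /\ ((p -> ~q) -> q)) -> ~((q -> ~p) \/ (q /\ p))): min(1, 1 − 0.77 + 0) = 0.23
  Łukasiewicz value = 0.23
Difference: 0 − 0.23 = -0.23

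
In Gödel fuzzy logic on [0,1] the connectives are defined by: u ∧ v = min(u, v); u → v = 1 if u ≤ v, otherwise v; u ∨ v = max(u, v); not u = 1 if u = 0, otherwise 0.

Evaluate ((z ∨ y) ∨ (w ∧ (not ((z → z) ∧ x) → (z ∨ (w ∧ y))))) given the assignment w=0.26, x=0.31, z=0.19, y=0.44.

0.44

(z ∨ y) = max(0.19, 0.44) = 0.44
(z → z): 0.19 ≤ 0.19, so result = 1
((z → z) ∧ x) = min(1, 0.31) = 0.31
not ((z → z) ∧ x): Gödel ¬ of 0.31 = 0 (operand ≠ 0)
(w ∧ y) = min(0.26, 0.44) = 0.26
(z ∨ (w ∧ y)) = max(0.19, 0.26) = 0.26
(not ((z → z) ∧ x) → (z ∨ (w ∧ y))): 0 ≤ 0.26, so result = 1
(w ∧ (not ((z → z) ∧ x) → (z ∨ (w ∧ y)))) = min(0.26, 1) = 0.26
((z ∨ y) ∨ (w ∧ (not ((z → z) ∧ x) → (z ∨ (w ∧ y))))) = max(0.44, 0.26) = 0.44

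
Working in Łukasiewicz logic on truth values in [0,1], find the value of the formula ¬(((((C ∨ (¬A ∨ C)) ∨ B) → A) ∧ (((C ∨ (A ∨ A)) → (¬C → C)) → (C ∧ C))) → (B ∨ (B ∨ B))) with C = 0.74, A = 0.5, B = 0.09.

0.65

¬A: Łukasiewicz ¬ gives 1 − 0.5 = 0.5
(¬A ∨ C) = max(0.5, 0.74) = 0.74
(C ∨ (¬A ∨ C)) = max(0.74, 0.74) = 0.74
((C ∨ (¬A ∨ C)) ∨ B) = max(0.74, 0.09) = 0.74
(((C ∨ (¬A ∨ C)) ∨ B) → A): min(1, 1 − 0.74 + 0.5) = 0.76
(A ∨ A) = max(0.5, 0.5) = 0.5
(C ∨ (A ∨ A)) = max(0.74, 0.5) = 0.74
¬C: Łukasiewicz ¬ gives 1 − 0.74 = 0.26
(¬C → C): min(1, 1 − 0.26 + 0.74) = 1
((C ∨ (A ∨ A)) → (¬C → C)): min(1, 1 − 0.74 + 1) = 1
(C ∧ C) = min(0.74, 0.74) = 0.74
(((C ∨ (A ∨ A)) → (¬C → C)) → (C ∧ C)): min(1, 1 − 1 + 0.74) = 0.74
((((C ∨ (¬A ∨ C)) ∨ B) → A) ∧ (((C ∨ (A ∨ A)) → (¬C → C)) → (C ∧ C))) = min(0.76, 0.74) = 0.74
(B ∨ B) = max(0.09, 0.09) = 0.09
(B ∨ (B ∨ B)) = max(0.09, 0.09) = 0.09
(((((C ∨ (¬A ∨ C)) ∨ B) → A) ∧ (((C ∨ (A ∨ A)) → (¬C → C)) → (C ∧ C))) → (B ∨ (B ∨ B))): min(1, 1 − 0.74 + 0.09) = 0.35
¬(((((C ∨ (¬A ∨ C)) ∨ B) → A) ∧ (((C ∨ (A ∨ A)) → (¬C → C)) → (C ∧ C))) → (B ∨ (B ∨ B))): Łukasiewicz ¬ gives 1 − 0.35 = 0.65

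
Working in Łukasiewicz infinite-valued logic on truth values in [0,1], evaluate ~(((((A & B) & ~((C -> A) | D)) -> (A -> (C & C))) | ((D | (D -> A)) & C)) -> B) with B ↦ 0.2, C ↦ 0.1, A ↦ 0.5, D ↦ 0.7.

0.80

(A & B) = min(0.5, 0.2) = 0.2
(C -> A): min(1, 1 − 0.1 + 0.5) = 1
((C -> A) | D) = max(1, 0.7) = 1
~((C -> A) | D): Łukasiewicz ¬ gives 1 − 1 = 0
((A & B) & ~((C -> A) | D)) = min(0.2, 0) = 0
(C & C) = min(0.1, 0.1) = 0.1
(A -> (C & C)): min(1, 1 − 0.5 + 0.1) = 0.6
(((A & B) & ~((C -> A) | D)) -> (A -> (C & C))): min(1, 1 − 0 + 0.6) = 1
(D -> A): min(1, 1 − 0.7 + 0.5) = 0.8
(D | (D -> A)) = max(0.7, 0.8) = 0.8
((D | (D -> A)) & C) = min(0.8, 0.1) = 0.1
((((A & B) & ~((C -> A) | D)) -> (A -> (C & C))) | ((D | (D -> A)) & C)) = max(1, 0.1) = 1
(((((A & B) & ~((C -> A) | D)) -> (A -> (C & C))) | ((D | (D -> A)) & C)) -> B): min(1, 1 − 1 + 0.2) = 0.2
~(((((A & B) & ~((C -> A) | D)) -> (A -> (C & C))) | ((D | (D -> A)) & C)) -> B): Łukasiewicz ¬ gives 1 − 0.2 = 0.8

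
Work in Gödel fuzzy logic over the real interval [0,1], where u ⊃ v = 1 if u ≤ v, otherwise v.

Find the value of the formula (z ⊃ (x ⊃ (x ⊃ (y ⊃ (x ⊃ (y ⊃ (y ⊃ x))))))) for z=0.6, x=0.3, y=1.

(y ⊃ x): 1 > 0.3, so result = 0.3
(y ⊃ (y ⊃ x)): 1 > 0.3, so result = 0.3
(x ⊃ (y ⊃ (y ⊃ x))): 0.3 ≤ 0.3, so result = 1
(y ⊃ (x ⊃ (y ⊃ (y ⊃ x)))): 1 ≤ 1, so result = 1
(x ⊃ (y ⊃ (x ⊃ (y ⊃ (y ⊃ x))))): 0.3 ≤ 1, so result = 1
(x ⊃ (x ⊃ (y ⊃ (x ⊃ (y ⊃ (y ⊃ x)))))): 0.3 ≤ 1, so result = 1
(z ⊃ (x ⊃ (x ⊃ (y ⊃ (x ⊃ (y ⊃ (y ⊃ x))))))): 0.6 ≤ 1, so result = 1

1.00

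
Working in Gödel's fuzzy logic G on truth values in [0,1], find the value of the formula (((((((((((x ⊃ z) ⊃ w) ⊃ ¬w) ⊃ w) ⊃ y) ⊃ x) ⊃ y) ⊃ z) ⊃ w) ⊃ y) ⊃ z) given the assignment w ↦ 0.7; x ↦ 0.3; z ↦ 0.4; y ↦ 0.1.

(x ⊃ z): 0.3 ≤ 0.4, so result = 1
((x ⊃ z) ⊃ w): 1 > 0.7, so result = 0.7
¬w: Gödel ¬ of 0.7 = 0 (operand ≠ 0)
(((x ⊃ z) ⊃ w) ⊃ ¬w): 0.7 > 0, so result = 0
((((x ⊃ z) ⊃ w) ⊃ ¬w) ⊃ w): 0 ≤ 0.7, so result = 1
(((((x ⊃ z) ⊃ w) ⊃ ¬w) ⊃ w) ⊃ y): 1 > 0.1, so result = 0.1
((((((x ⊃ z) ⊃ w) ⊃ ¬w) ⊃ w) ⊃ y) ⊃ x): 0.1 ≤ 0.3, so result = 1
(((((((x ⊃ z) ⊃ w) ⊃ ¬w) ⊃ w) ⊃ y) ⊃ x) ⊃ y): 1 > 0.1, so result = 0.1
((((((((x ⊃ z) ⊃ w) ⊃ ¬w) ⊃ w) ⊃ y) ⊃ x) ⊃ y) ⊃ z): 0.1 ≤ 0.4, so result = 1
(((((((((x ⊃ z) ⊃ w) ⊃ ¬w) ⊃ w) ⊃ y) ⊃ x) ⊃ y) ⊃ z) ⊃ w): 1 > 0.7, so result = 0.7
((((((((((x ⊃ z) ⊃ w) ⊃ ¬w) ⊃ w) ⊃ y) ⊃ x) ⊃ y) ⊃ z) ⊃ w) ⊃ y): 0.7 > 0.1, so result = 0.1
(((((((((((x ⊃ z) ⊃ w) ⊃ ¬w) ⊃ w) ⊃ y) ⊃ x) ⊃ y) ⊃ z) ⊃ w) ⊃ y) ⊃ z): 0.1 ≤ 0.4, so result = 1

1.00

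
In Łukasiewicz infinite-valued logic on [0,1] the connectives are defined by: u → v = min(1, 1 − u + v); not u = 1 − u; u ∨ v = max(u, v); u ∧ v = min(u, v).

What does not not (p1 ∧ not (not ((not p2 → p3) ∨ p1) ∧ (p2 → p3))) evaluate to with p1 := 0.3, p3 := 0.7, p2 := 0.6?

not p2: Łukasiewicz ¬ gives 1 − 0.6 = 0.4
(not p2 → p3): min(1, 1 − 0.4 + 0.7) = 1
((not p2 → p3) ∨ p1) = max(1, 0.3) = 1
not ((not p2 → p3) ∨ p1): Łukasiewicz ¬ gives 1 − 1 = 0
(p2 → p3): min(1, 1 − 0.6 + 0.7) = 1
(not ((not p2 → p3) ∨ p1) ∧ (p2 → p3)) = min(0, 1) = 0
not (not ((not p2 → p3) ∨ p1) ∧ (p2 → p3)): Łukasiewicz ¬ gives 1 − 0 = 1
(p1 ∧ not (not ((not p2 → p3) ∨ p1) ∧ (p2 → p3))) = min(0.3, 1) = 0.3
not (p1 ∧ not (not ((not p2 → p3) ∨ p1) ∧ (p2 → p3))): Łukasiewicz ¬ gives 1 − 0.3 = 0.7
not not (p1 ∧ not (not ((not p2 → p3) ∨ p1) ∧ (p2 → p3))): Łukasiewicz ¬ gives 1 − 0.7 = 0.3

0.30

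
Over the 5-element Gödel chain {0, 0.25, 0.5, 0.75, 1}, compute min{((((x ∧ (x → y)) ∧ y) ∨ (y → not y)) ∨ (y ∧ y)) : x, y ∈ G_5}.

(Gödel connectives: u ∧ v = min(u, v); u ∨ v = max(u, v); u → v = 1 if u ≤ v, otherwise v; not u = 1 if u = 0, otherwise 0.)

0.25

The minimum is attained at x = 0, y = 0.25:
  (x → y): 0 ≤ 0.25, so result = 1
  (x ∧ (x → y)) = min(0, 1) = 0
  ((x ∧ (x → y)) ∧ y) = min(0, 0.25) = 0
  not y: Gödel ¬ of 0.25 = 0 (operand ≠ 0)
  (y → not y): 0.25 > 0, so result = 0
  (((x ∧ (x → y)) ∧ y) ∨ (y → not y)) = max(0, 0) = 0
  (y ∧ y) = min(0.25, 0.25) = 0.25
  ((((x ∧ (x → y)) ∧ y) ∨ (y → not y)) ∨ (y ∧ y)) = max(0, 0.25) = 0.25
Checking all 25 assignments confirms none give a value below 0.25.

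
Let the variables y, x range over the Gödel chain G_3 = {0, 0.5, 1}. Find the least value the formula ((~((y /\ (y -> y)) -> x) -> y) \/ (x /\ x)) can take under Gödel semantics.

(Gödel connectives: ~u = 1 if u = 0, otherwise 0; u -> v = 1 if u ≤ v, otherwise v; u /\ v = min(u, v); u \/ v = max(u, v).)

0.50

The minimum is attained at y = 0.5, x = 0:
  (y -> y): 0.5 ≤ 0.5, so result = 1
  (y /\ (y -> y)) = min(0.5, 1) = 0.5
  ((y /\ (y -> y)) -> x): 0.5 > 0, so result = 0
  ~((y /\ (y -> y)) -> x): Gödel ¬ of 0 = 1 (operand is 0)
  (~((y /\ (y -> y)) -> x) -> y): 1 > 0.5, so result = 0.5
  (x /\ x) = min(0, 0) = 0
  ((~((y /\ (y -> y)) -> x) -> y) \/ (x /\ x)) = max(0.5, 0) = 0.5
Checking all 9 assignments confirms none give a value below 0.50.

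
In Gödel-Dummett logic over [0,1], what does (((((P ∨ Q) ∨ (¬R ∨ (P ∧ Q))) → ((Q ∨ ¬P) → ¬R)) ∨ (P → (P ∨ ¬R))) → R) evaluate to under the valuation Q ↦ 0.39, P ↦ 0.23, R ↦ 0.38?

(P ∨ Q) = max(0.23, 0.39) = 0.39
¬R: Gödel ¬ of 0.38 = 0 (operand ≠ 0)
(P ∧ Q) = min(0.23, 0.39) = 0.23
(¬R ∨ (P ∧ Q)) = max(0, 0.23) = 0.23
((P ∨ Q) ∨ (¬R ∨ (P ∧ Q))) = max(0.39, 0.23) = 0.39
¬P: Gödel ¬ of 0.23 = 0 (operand ≠ 0)
(Q ∨ ¬P) = max(0.39, 0) = 0.39
¬R: Gödel ¬ of 0.38 = 0 (operand ≠ 0)
((Q ∨ ¬P) → ¬R): 0.39 > 0, so result = 0
(((P ∨ Q) ∨ (¬R ∨ (P ∧ Q))) → ((Q ∨ ¬P) → ¬R)): 0.39 > 0, so result = 0
¬R: Gödel ¬ of 0.38 = 0 (operand ≠ 0)
(P ∨ ¬R) = max(0.23, 0) = 0.23
(P → (P ∨ ¬R)): 0.23 ≤ 0.23, so result = 1
((((P ∨ Q) ∨ (¬R ∨ (P ∧ Q))) → ((Q ∨ ¬P) → ¬R)) ∨ (P → (P ∨ ¬R))) = max(0, 1) = 1
(((((P ∨ Q) ∨ (¬R ∨ (P ∧ Q))) → ((Q ∨ ¬P) → ¬R)) ∨ (P → (P ∨ ¬R))) → R): 1 > 0.38, so result = 0.38

0.38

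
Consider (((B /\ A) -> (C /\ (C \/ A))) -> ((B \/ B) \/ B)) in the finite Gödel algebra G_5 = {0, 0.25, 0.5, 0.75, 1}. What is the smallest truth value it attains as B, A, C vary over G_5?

0.00

The minimum is attained at B = 0, A = 0, C = 0:
  (B /\ A) = min(0, 0) = 0
  (C \/ A) = max(0, 0) = 0
  (C /\ (C \/ A)) = min(0, 0) = 0
  ((B /\ A) -> (C /\ (C \/ A))): 0 ≤ 0, so result = 1
  (B \/ B) = max(0, 0) = 0
  ((B \/ B) \/ B) = max(0, 0) = 0
  (((B /\ A) -> (C /\ (C \/ A))) -> ((B \/ B) \/ B)): 1 > 0, so result = 0
Checking all 125 assignments confirms none give a value below 0.00.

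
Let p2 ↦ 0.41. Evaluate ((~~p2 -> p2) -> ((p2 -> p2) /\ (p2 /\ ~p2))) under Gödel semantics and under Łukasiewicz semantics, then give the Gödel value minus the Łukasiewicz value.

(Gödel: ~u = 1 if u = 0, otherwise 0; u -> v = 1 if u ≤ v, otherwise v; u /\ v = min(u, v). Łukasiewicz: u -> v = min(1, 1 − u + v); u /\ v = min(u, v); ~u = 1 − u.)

-0.41

Gödel evaluation:
  ~p2: Gödel ¬ of 0.41 = 0 (operand ≠ 0)
  ~~p2: Gödel ¬ of 0 = 1 (operand is 0)
  (~~p2 -> p2): 1 > 0.41, so result = 0.41
  (p2 -> p2): 0.41 ≤ 0.41, so result = 1
  ~p2: Gödel ¬ of 0.41 = 0 (operand ≠ 0)
  (p2 /\ ~p2) = min(0.41, 0) = 0
  ((p2 -> p2) /\ (p2 /\ ~p2)) = min(1, 0) = 0
  ((~~p2 -> p2) -> ((p2 -> p2) /\ (p2 /\ ~p2))): 0.41 > 0, so result = 0
  Gödel value = 0
Łukasiewicz evaluation:
  ~p2: Łukasiewicz ¬ gives 1 − 0.41 = 0.59
  ~~p2: Łukasiewicz ¬ gives 1 − 0.59 = 0.41
  (~~p2 -> p2): min(1, 1 − 0.41 + 0.41) = 1
  (p2 -> p2): min(1, 1 − 0.41 + 0.41) = 1
  ~p2: Łukasiewicz ¬ gives 1 − 0.41 = 0.59
  (p2 /\ ~p2) = min(0.41, 0.59) = 0.41
  ((p2 -> p2) /\ (p2 /\ ~p2)) = min(1, 0.41) = 0.41
  ((~~p2 -> p2) -> ((p2 -> p2) /\ (p2 /\ ~p2))): min(1, 1 − 1 + 0.41) = 0.41
  Łukasiewicz value = 0.41
Difference: 0 − 0.41 = -0.41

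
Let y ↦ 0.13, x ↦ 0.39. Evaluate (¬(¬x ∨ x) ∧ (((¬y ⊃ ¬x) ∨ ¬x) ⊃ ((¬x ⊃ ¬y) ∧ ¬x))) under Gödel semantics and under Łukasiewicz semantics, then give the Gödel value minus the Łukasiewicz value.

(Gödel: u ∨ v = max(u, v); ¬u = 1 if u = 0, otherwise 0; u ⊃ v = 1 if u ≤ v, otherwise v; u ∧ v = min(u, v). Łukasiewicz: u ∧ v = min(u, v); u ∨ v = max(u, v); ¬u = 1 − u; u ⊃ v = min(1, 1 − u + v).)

-0.39

Gödel evaluation:
  ¬x: Gödel ¬ of 0.39 = 0 (operand ≠ 0)
  (¬x ∨ x) = max(0, 0.39) = 0.39
  ¬(¬x ∨ x): Gödel ¬ of 0.39 = 0 (operand ≠ 0)
  ¬y: Gödel ¬ of 0.13 = 0 (operand ≠ 0)
  ¬x: Gödel ¬ of 0.39 = 0 (operand ≠ 0)
  (¬y ⊃ ¬x): 0 ≤ 0, so result = 1
  ¬x: Gödel ¬ of 0.39 = 0 (operand ≠ 0)
  ((¬y ⊃ ¬x) ∨ ¬x) = max(1, 0) = 1
  ¬x: Gödel ¬ of 0.39 = 0 (operand ≠ 0)
  ¬y: Gödel ¬ of 0.13 = 0 (operand ≠ 0)
  (¬x ⊃ ¬y): 0 ≤ 0, so result = 1
  ¬x: Gödel ¬ of 0.39 = 0 (operand ≠ 0)
  ((¬x ⊃ ¬y) ∧ ¬x) = min(1, 0) = 0
  (((¬y ⊃ ¬x) ∨ ¬x) ⊃ ((¬x ⊃ ¬y) ∧ ¬x)): 1 > 0, so result = 0
  (¬(¬x ∨ x) ∧ (((¬y ⊃ ¬x) ∨ ¬x) ⊃ ((¬x ⊃ ¬y) ∧ ¬x))) = min(0, 0) = 0
  Gödel value = 0
Łukasiewicz evaluation:
  ¬x: Łukasiewicz ¬ gives 1 − 0.39 = 0.61
  (¬x ∨ x) = max(0.61, 0.39) = 0.61
  ¬(¬x ∨ x): Łukasiewicz ¬ gives 1 − 0.61 = 0.39
  ¬y: Łukasiewicz ¬ gives 1 − 0.13 = 0.87
  ¬x: Łukasiewicz ¬ gives 1 − 0.39 = 0.61
  (¬y ⊃ ¬x): min(1, 1 − 0.87 + 0.61) = 0.74
  ¬x: Łukasiewicz ¬ gives 1 − 0.39 = 0.61
  ((¬y ⊃ ¬x) ∨ ¬x) = max(0.74, 0.61) = 0.74
  ¬x: Łukasiewicz ¬ gives 1 − 0.39 = 0.61
  ¬y: Łukasiewicz ¬ gives 1 − 0.13 = 0.87
  (¬x ⊃ ¬y): min(1, 1 − 0.61 + 0.87) = 1
  ¬x: Łukasiewicz ¬ gives 1 − 0.39 = 0.61
  ((¬x ⊃ ¬y) ∧ ¬x) = min(1, 0.61) = 0.61
  (((¬y ⊃ ¬x) ∨ ¬x) ⊃ ((¬x ⊃ ¬y) ∧ ¬x)): min(1, 1 − 0.74 + 0.61) = 0.87
  (¬(¬x ∨ x) ∧ (((¬y ⊃ ¬x) ∨ ¬x) ⊃ ((¬x ⊃ ¬y) ∧ ¬x))) = min(0.39, 0.87) = 0.39
  Łukasiewicz value = 0.39
Difference: 0 − 0.39 = -0.39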